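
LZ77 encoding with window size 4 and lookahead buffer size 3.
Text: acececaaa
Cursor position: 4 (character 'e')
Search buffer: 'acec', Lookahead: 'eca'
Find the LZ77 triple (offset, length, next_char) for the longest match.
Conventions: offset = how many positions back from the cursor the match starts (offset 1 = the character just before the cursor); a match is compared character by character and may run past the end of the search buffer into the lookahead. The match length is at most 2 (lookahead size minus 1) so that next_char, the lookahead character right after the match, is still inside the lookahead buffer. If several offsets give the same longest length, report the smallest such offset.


Try each offset into the search buffer:
  offset=1 (pos 3, char 'c'): match length 0
  offset=2 (pos 2, char 'e'): match length 2
  offset=3 (pos 1, char 'c'): match length 0
  offset=4 (pos 0, char 'a'): match length 0
Longest match has length 2 at offset 2.
next_char = character at position 4 + 2 = 6 -> 'a'

Best match: offset=2, length=2 (matching 'ec' starting at position 2)
LZ77 triple: (2, 2, 'a')


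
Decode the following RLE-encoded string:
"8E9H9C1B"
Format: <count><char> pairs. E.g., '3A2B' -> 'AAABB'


Expanding each <count><char> pair:
  8E -> 'EEEEEEEE'
  9H -> 'HHHHHHHHH'
  9C -> 'CCCCCCCCC'
  1B -> 'B'

Decoded = EEEEEEEEHHHHHHHHHCCCCCCCCCB


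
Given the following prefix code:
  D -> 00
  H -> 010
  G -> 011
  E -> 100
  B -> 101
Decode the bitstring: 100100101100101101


Decoding step by step:
Bits 100 -> E
Bits 100 -> E
Bits 101 -> B
Bits 100 -> E
Bits 101 -> B
Bits 101 -> B


Decoded message: EEBEBB


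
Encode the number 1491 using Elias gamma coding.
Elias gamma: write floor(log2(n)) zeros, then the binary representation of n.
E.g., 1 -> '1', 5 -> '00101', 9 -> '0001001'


num_bits = floor(log2(1491)) + 1 = 11
leading_zeros = num_bits - 1 = 10
binary(1491) = 10111010011

Elias gamma(1491) = '0000000000' + '10111010011' = 000000000010111010011 (21 bits)


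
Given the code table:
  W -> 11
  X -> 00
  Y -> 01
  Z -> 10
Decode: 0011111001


Decoding:
00 -> X
11 -> W
11 -> W
10 -> Z
01 -> Y


Result: XWWZY


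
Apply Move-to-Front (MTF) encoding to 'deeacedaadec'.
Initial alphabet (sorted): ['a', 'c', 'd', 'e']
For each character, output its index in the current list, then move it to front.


MTF encoding:
'd': index 2 in ['a', 'c', 'd', 'e'] -> ['d', 'a', 'c', 'e']
'e': index 3 in ['d', 'a', 'c', 'e'] -> ['e', 'd', 'a', 'c']
'e': index 0 in ['e', 'd', 'a', 'c'] -> ['e', 'd', 'a', 'c']
'a': index 2 in ['e', 'd', 'a', 'c'] -> ['a', 'e', 'd', 'c']
'c': index 3 in ['a', 'e', 'd', 'c'] -> ['c', 'a', 'e', 'd']
'e': index 2 in ['c', 'a', 'e', 'd'] -> ['e', 'c', 'a', 'd']
'd': index 3 in ['e', 'c', 'a', 'd'] -> ['d', 'e', 'c', 'a']
'a': index 3 in ['d', 'e', 'c', 'a'] -> ['a', 'd', 'e', 'c']
'a': index 0 in ['a', 'd', 'e', 'c'] -> ['a', 'd', 'e', 'c']
'd': index 1 in ['a', 'd', 'e', 'c'] -> ['d', 'a', 'e', 'c']
'e': index 2 in ['d', 'a', 'e', 'c'] -> ['e', 'd', 'a', 'c']
'c': index 3 in ['e', 'd', 'a', 'c'] -> ['c', 'e', 'd', 'a']


Output: [2, 3, 0, 2, 3, 2, 3, 3, 0, 1, 2, 3]


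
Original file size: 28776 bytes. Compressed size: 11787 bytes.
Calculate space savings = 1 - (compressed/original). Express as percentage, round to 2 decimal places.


ratio = compressed/original = 11787/28776 = 0.409612
savings = 1 - ratio = 1 - 0.409612 = 0.590388
as a percentage: 0.590388 * 100 = 59.04%

Space savings = 1 - 11787/28776 = 59.04%


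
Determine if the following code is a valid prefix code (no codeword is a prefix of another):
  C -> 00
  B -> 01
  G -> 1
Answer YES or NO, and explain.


Checking each pair (does one codeword prefix another?):
  C='00' vs B='01': no prefix
  C='00' vs G='1': no prefix
  B='01' vs C='00': no prefix
  B='01' vs G='1': no prefix
  G='1' vs C='00': no prefix
  G='1' vs B='01': no prefix
No violation found over all pairs.

YES -- this is a valid prefix code. No codeword is a prefix of any other codeword.


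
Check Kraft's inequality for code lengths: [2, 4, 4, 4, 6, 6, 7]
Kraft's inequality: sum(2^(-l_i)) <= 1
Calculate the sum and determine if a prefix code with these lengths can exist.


Sum = 2^(-2) + 2^(-4) + 2^(-4) + 2^(-4) + 2^(-6) + 2^(-6) + 2^(-7)
    = 0.25 + 0.0625 + 0.0625 + 0.0625 + 0.015625 + 0.015625 + 0.0078125
    = 61/128 = 0.4765625
Since 0.4765625 <= 1, Kraft's inequality IS satisfied.
A prefix code with these lengths CAN exist.

Kraft sum = 0.4765625. Satisfied.


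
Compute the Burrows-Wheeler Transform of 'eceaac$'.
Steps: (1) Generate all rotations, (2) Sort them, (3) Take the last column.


Rotations (sorted):
  0: $eceaac -> last char: c
  1: aac$ece -> last char: e
  2: ac$ecea -> last char: a
  3: c$eceaa -> last char: a
  4: ceaac$e -> last char: e
  5: eaac$ec -> last char: c
  6: eceaac$ -> last char: $


BWT = ceaaec$


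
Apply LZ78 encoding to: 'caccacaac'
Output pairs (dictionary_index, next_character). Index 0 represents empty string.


LZ78 encoding steps:
Dictionary: {0: ''}
Step 1: w='' (idx 0), next='c' -> output (0, 'c'), add 'c' as idx 1
Step 2: w='' (idx 0), next='a' -> output (0, 'a'), add 'a' as idx 2
Step 3: w='c' (idx 1), next='c' -> output (1, 'c'), add 'cc' as idx 3
Step 4: w='a' (idx 2), next='c' -> output (2, 'c'), add 'ac' as idx 4
Step 5: w='a' (idx 2), next='a' -> output (2, 'a'), add 'aa' as idx 5
Step 6: w='c' (idx 1), end of input -> output (1, '')


Encoded: [(0, 'c'), (0, 'a'), (1, 'c'), (2, 'c'), (2, 'a'), (1, '')]


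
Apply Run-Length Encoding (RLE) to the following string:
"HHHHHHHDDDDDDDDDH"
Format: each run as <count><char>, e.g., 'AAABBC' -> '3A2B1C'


Scanning runs left to right:
  i=0: run of 'H' x 7 -> '7H'
  i=7: run of 'D' x 9 -> '9D'
  i=16: run of 'H' x 1 -> '1H'

RLE = 7H9D1H


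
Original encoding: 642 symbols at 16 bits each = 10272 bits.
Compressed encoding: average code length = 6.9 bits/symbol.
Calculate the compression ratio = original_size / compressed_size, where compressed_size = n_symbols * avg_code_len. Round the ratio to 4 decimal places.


original_size = n_symbols * orig_bits = 642 * 16 = 10272 bits
compressed_size = n_symbols * avg_code_len = 642 * 6.9 = 4429.8 bits
ratio = original_size / compressed_size = 10272 / 4429.8 = 2.3188

Compression ratio = 2.3188


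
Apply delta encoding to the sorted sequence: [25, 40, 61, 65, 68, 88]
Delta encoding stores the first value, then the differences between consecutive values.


First value: 25
Deltas:
  40 - 25 = 15
  61 - 40 = 21
  65 - 61 = 4
  68 - 65 = 3
  88 - 68 = 20


Delta encoded: [25, 15, 21, 4, 3, 20]


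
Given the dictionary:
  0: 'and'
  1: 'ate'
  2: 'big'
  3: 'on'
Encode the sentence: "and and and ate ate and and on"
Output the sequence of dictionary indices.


Look up each word in the dictionary:
  'and' -> 0
  'and' -> 0
  'and' -> 0
  'ate' -> 1
  'ate' -> 1
  'and' -> 0
  'and' -> 0
  'on' -> 3

Encoded: [0, 0, 0, 1, 1, 0, 0, 3]


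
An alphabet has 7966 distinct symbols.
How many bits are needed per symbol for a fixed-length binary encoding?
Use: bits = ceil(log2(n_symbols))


log2(7966) = 12.9596
Bracket: 2^12 = 4096 < 7966 <= 2^13 = 8192
So ceil(log2(7966)) = 13

bits = ceil(log2(7966)) = ceil(12.9596) = 13 bits


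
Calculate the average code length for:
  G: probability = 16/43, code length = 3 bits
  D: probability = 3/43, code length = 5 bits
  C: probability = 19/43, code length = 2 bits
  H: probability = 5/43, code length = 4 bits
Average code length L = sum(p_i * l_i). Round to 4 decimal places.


Weighted contributions p_i * l_i:
  G: (16/43) * 3 = 48/43
  D: (3/43) * 5 = 15/43
  C: (19/43) * 2 = 38/43
  H: (5/43) * 4 = 20/43
Sum = (48 + 15 + 38 + 20)/43 = 121/43

L = 121/43 = 2.8140 bits/symbol


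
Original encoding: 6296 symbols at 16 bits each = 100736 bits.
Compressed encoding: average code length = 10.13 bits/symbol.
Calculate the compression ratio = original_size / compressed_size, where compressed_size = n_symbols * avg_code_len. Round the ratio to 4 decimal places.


original_size = n_symbols * orig_bits = 6296 * 16 = 100736 bits
compressed_size = n_symbols * avg_code_len = 6296 * 10.13 = 63778.48 bits
ratio = original_size / compressed_size = 100736 / 63778.48 = 1.5795

Compression ratio = 1.5795


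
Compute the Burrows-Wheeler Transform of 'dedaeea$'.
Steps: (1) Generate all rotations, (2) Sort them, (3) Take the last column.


Rotations (sorted):
  0: $dedaeea -> last char: a
  1: a$dedaee -> last char: e
  2: aeea$ded -> last char: d
  3: daeea$de -> last char: e
  4: dedaeea$ -> last char: $
  5: ea$dedae -> last char: e
  6: edaeea$d -> last char: d
  7: eea$deda -> last char: a


BWT = aede$eda


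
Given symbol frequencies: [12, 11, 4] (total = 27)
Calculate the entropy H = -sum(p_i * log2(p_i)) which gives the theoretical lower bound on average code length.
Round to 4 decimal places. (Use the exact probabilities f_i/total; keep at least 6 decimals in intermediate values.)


Per-symbol terms -p_i * log2(p_i) with p_i = f_i/27:
  p = 12/27 = 0.444444: log2(p) = -1.169925, -p*log2(p) = 0.519967
  p = 11/27 = 0.407407: log2(p) = -1.295456, -p*log2(p) = 0.527778
  p = 4/27 = 0.148148: log2(p) = -2.754888, -p*log2(p) = 0.408131
H = 0.519967 + 0.527778 + 0.408131 = 1.455876

H = 1.4559 bits/symbol


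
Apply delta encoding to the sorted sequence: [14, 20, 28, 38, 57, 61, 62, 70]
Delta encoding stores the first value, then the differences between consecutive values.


First value: 14
Deltas:
  20 - 14 = 6
  28 - 20 = 8
  38 - 28 = 10
  57 - 38 = 19
  61 - 57 = 4
  62 - 61 = 1
  70 - 62 = 8


Delta encoded: [14, 6, 8, 10, 19, 4, 1, 8]


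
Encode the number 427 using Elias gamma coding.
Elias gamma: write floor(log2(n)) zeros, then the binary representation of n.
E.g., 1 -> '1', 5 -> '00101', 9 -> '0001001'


num_bits = floor(log2(427)) + 1 = 9
leading_zeros = num_bits - 1 = 8
binary(427) = 110101011

Elias gamma(427) = '00000000' + '110101011' = 00000000110101011 (17 bits)


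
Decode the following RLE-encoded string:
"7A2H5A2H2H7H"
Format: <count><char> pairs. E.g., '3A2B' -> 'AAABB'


Expanding each <count><char> pair:
  7A -> 'AAAAAAA'
  2H -> 'HH'
  5A -> 'AAAAA'
  2H -> 'HH'
  2H -> 'HH'
  7H -> 'HHHHHHH'

Decoded = AAAAAAAHHAAAAAHHHHHHHHHHH


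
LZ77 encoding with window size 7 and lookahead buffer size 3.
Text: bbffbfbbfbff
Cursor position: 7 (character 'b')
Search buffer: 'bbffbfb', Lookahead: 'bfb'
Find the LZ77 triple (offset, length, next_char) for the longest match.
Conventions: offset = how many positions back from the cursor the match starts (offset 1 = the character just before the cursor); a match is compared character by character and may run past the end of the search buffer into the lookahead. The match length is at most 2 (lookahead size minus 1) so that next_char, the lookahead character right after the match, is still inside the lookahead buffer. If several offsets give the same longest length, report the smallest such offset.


Try each offset into the search buffer:
  offset=1 (pos 6, char 'b'): match length 1
  offset=2 (pos 5, char 'f'): match length 0
  offset=3 (pos 4, char 'b'): match length 2
  offset=4 (pos 3, char 'f'): match length 0
  offset=5 (pos 2, char 'f'): match length 0
  offset=6 (pos 1, char 'b'): match length 2
  offset=7 (pos 0, char 'b'): match length 1
Longest match has length 2, found at offsets 3, 6; take the smallest, offset 3.
next_char = character at position 7 + 2 = 9 -> 'b'

Best match: offset=3, length=2 (matching 'bf' starting at position 4)
LZ77 triple: (3, 2, 'b')


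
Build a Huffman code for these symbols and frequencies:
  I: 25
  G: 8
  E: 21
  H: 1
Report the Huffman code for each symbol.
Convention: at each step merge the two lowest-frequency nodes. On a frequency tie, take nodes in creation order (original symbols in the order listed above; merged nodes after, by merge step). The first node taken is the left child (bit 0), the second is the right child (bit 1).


Huffman tree construction:
Step 1: Merge H(1) + G(8) = 9
Step 2: Merge (H+G)(9) + E(21) = 30
Step 3: Merge I(25) + ((H+G)+E)(30) = 55
Read each symbol's code off the tree from the root (left child = 0, right child = 1).

Codes:
  I: 0 (length 1)
  G: 101 (length 3)
  E: 11 (length 2)
  H: 100 (length 3)
Average code length: 94/55 = 1.7091 bits/symbol


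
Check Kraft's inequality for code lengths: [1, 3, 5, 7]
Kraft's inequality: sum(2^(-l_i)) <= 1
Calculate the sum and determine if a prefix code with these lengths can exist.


Sum = 2^(-1) + 2^(-3) + 2^(-5) + 2^(-7)
    = 0.5 + 0.125 + 0.03125 + 0.0078125
    = 85/128 = 0.6640625
Since 0.6640625 <= 1, Kraft's inequality IS satisfied.
A prefix code with these lengths CAN exist.

Kraft sum = 0.6640625. Satisfied.


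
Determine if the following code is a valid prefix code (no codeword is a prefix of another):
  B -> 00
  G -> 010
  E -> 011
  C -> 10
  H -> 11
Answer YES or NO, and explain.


Checking each pair (does one codeword prefix another?):
  B='00' vs G='010': no prefix
  B='00' vs E='011': no prefix
  B='00' vs C='10': no prefix
  B='00' vs H='11': no prefix
  G='010' vs B='00': no prefix
  G='010' vs E='011': no prefix
  G='010' vs C='10': no prefix
  G='010' vs H='11': no prefix
  E='011' vs B='00': no prefix
  E='011' vs G='010': no prefix
  E='011' vs C='10': no prefix
  E='011' vs H='11': no prefix
  C='10' vs B='00': no prefix
  C='10' vs G='010': no prefix
  C='10' vs E='011': no prefix
  C='10' vs H='11': no prefix
  H='11' vs B='00': no prefix
  H='11' vs G='010': no prefix
  H='11' vs E='011': no prefix
  H='11' vs C='10': no prefix
No violation found over all pairs.

YES -- this is a valid prefix code. No codeword is a prefix of any other codeword.


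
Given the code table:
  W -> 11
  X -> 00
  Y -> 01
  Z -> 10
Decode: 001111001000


Decoding:
00 -> X
11 -> W
11 -> W
00 -> X
10 -> Z
00 -> X


Result: XWWXZX


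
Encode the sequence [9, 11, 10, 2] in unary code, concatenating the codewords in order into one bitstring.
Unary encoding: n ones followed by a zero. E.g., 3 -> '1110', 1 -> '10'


Encode each number as n ones followed by a terminating 0:
  9 -> 1111111110 (10 bits)
  11 -> 111111111110 (12 bits)
  10 -> 11111111110 (11 bits)
  2 -> 110 (3 bits)
Total length = 10 + 12 + 11 + 3 = 36 bits.

Unary([9, 11, 10, 2]) = 111111111011111111111011111111110110 (36 bits)


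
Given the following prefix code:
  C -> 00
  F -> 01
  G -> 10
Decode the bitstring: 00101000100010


Decoding step by step:
Bits 00 -> C
Bits 10 -> G
Bits 10 -> G
Bits 00 -> C
Bits 10 -> G
Bits 00 -> C
Bits 10 -> G


Decoded message: CGGCGCG


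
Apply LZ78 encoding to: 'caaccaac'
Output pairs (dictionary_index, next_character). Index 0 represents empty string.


LZ78 encoding steps:
Dictionary: {0: ''}
Step 1: w='' (idx 0), next='c' -> output (0, 'c'), add 'c' as idx 1
Step 2: w='' (idx 0), next='a' -> output (0, 'a'), add 'a' as idx 2
Step 3: w='a' (idx 2), next='c' -> output (2, 'c'), add 'ac' as idx 3
Step 4: w='c' (idx 1), next='a' -> output (1, 'a'), add 'ca' as idx 4
Step 5: w='ac' (idx 3), end of input -> output (3, '')


Encoded: [(0, 'c'), (0, 'a'), (2, 'c'), (1, 'a'), (3, '')]


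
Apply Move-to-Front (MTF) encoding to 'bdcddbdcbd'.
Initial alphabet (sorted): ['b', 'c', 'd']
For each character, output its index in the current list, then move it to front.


MTF encoding:
'b': index 0 in ['b', 'c', 'd'] -> ['b', 'c', 'd']
'd': index 2 in ['b', 'c', 'd'] -> ['d', 'b', 'c']
'c': index 2 in ['d', 'b', 'c'] -> ['c', 'd', 'b']
'd': index 1 in ['c', 'd', 'b'] -> ['d', 'c', 'b']
'd': index 0 in ['d', 'c', 'b'] -> ['d', 'c', 'b']
'b': index 2 in ['d', 'c', 'b'] -> ['b', 'd', 'c']
'd': index 1 in ['b', 'd', 'c'] -> ['d', 'b', 'c']
'c': index 2 in ['d', 'b', 'c'] -> ['c', 'd', 'b']
'b': index 2 in ['c', 'd', 'b'] -> ['b', 'c', 'd']
'd': index 2 in ['b', 'c', 'd'] -> ['d', 'b', 'c']


Output: [0, 2, 2, 1, 0, 2, 1, 2, 2, 2]


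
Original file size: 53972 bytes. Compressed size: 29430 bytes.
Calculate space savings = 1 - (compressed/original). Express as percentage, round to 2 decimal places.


ratio = compressed/original = 29430/53972 = 0.545283
savings = 1 - ratio = 1 - 0.545283 = 0.454717
as a percentage: 0.454717 * 100 = 45.47%

Space savings = 1 - 29430/53972 = 45.47%


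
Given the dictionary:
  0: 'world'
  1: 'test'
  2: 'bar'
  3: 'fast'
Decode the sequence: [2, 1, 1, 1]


Look up each index in the dictionary:
  2 -> 'bar'
  1 -> 'test'
  1 -> 'test'
  1 -> 'test'

Decoded: "bar test test test"


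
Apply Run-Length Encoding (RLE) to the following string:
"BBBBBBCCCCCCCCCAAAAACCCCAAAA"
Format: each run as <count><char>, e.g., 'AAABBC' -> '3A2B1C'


Scanning runs left to right:
  i=0: run of 'B' x 6 -> '6B'
  i=6: run of 'C' x 9 -> '9C'
  i=15: run of 'A' x 5 -> '5A'
  i=20: run of 'C' x 4 -> '4C'
  i=24: run of 'A' x 4 -> '4A'

RLE = 6B9C5A4C4A


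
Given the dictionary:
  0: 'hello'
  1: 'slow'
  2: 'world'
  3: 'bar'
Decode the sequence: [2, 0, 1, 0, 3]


Look up each index in the dictionary:
  2 -> 'world'
  0 -> 'hello'
  1 -> 'slow'
  0 -> 'hello'
  3 -> 'bar'

Decoded: "world hello slow hello bar"


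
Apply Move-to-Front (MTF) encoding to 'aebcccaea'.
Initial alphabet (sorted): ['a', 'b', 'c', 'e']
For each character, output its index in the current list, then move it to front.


MTF encoding:
'a': index 0 in ['a', 'b', 'c', 'e'] -> ['a', 'b', 'c', 'e']
'e': index 3 in ['a', 'b', 'c', 'e'] -> ['e', 'a', 'b', 'c']
'b': index 2 in ['e', 'a', 'b', 'c'] -> ['b', 'e', 'a', 'c']
'c': index 3 in ['b', 'e', 'a', 'c'] -> ['c', 'b', 'e', 'a']
'c': index 0 in ['c', 'b', 'e', 'a'] -> ['c', 'b', 'e', 'a']
'c': index 0 in ['c', 'b', 'e', 'a'] -> ['c', 'b', 'e', 'a']
'a': index 3 in ['c', 'b', 'e', 'a'] -> ['a', 'c', 'b', 'e']
'e': index 3 in ['a', 'c', 'b', 'e'] -> ['e', 'a', 'c', 'b']
'a': index 1 in ['e', 'a', 'c', 'b'] -> ['a', 'e', 'c', 'b']


Output: [0, 3, 2, 3, 0, 0, 3, 3, 1]


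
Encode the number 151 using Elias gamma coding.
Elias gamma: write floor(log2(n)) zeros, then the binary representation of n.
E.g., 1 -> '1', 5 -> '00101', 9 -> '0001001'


num_bits = floor(log2(151)) + 1 = 8
leading_zeros = num_bits - 1 = 7
binary(151) = 10010111

Elias gamma(151) = '0000000' + '10010111' = 000000010010111 (15 bits)


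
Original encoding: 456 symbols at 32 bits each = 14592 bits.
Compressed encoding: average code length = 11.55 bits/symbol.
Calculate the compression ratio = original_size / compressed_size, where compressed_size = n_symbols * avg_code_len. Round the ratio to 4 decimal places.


original_size = n_symbols * orig_bits = 456 * 32 = 14592 bits
compressed_size = n_symbols * avg_code_len = 456 * 11.55 = 5266.8 bits
ratio = original_size / compressed_size = 14592 / 5266.8 = 2.7706

Compression ratio = 2.7706


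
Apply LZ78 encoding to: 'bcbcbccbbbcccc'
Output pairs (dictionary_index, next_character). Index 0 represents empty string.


LZ78 encoding steps:
Dictionary: {0: ''}
Step 1: w='' (idx 0), next='b' -> output (0, 'b'), add 'b' as idx 1
Step 2: w='' (idx 0), next='c' -> output (0, 'c'), add 'c' as idx 2
Step 3: w='b' (idx 1), next='c' -> output (1, 'c'), add 'bc' as idx 3
Step 4: w='bc' (idx 3), next='c' -> output (3, 'c'), add 'bcc' as idx 4
Step 5: w='b' (idx 1), next='b' -> output (1, 'b'), add 'bb' as idx 5
Step 6: w='bcc' (idx 4), next='c' -> output (4, 'c'), add 'bccc' as idx 6
Step 7: w='c' (idx 2), end of input -> output (2, '')


Encoded: [(0, 'b'), (0, 'c'), (1, 'c'), (3, 'c'), (1, 'b'), (4, 'c'), (2, '')]


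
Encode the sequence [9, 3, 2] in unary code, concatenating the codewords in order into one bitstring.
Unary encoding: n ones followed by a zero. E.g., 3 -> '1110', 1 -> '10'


Encode each number as n ones followed by a terminating 0:
  9 -> 1111111110 (10 bits)
  3 -> 1110 (4 bits)
  2 -> 110 (3 bits)
Total length = 10 + 4 + 3 = 17 bits.

Unary([9, 3, 2]) = 11111111101110110 (17 bits)


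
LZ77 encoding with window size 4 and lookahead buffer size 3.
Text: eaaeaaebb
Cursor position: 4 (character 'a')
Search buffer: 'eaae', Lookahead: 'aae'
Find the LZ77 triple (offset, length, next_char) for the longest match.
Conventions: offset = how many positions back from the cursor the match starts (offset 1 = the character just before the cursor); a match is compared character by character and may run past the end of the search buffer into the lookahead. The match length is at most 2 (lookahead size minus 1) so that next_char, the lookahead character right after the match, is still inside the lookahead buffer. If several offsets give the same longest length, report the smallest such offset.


Try each offset into the search buffer:
  offset=1 (pos 3, char 'e'): match length 0
  offset=2 (pos 2, char 'a'): match length 1
  offset=3 (pos 1, char 'a'): match length 2
  offset=4 (pos 0, char 'e'): match length 0
Longest match has length 2 at offset 3.
next_char = character at position 4 + 2 = 6 -> 'e'

Best match: offset=3, length=2 (matching 'aa' starting at position 1)
LZ77 triple: (3, 2, 'e')


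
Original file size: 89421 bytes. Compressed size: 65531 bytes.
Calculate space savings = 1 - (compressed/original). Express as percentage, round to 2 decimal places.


ratio = compressed/original = 65531/89421 = 0.732837
savings = 1 - ratio = 1 - 0.732837 = 0.267163
as a percentage: 0.267163 * 100 = 26.72%

Space savings = 1 - 65531/89421 = 26.72%


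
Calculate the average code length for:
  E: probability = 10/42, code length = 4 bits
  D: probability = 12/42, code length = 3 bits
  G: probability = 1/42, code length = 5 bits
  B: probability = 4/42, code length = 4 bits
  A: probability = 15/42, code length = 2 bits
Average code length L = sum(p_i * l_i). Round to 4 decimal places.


Weighted contributions p_i * l_i:
  E: (10/42) * 4 = 40/42
  D: (12/42) * 3 = 36/42
  G: (1/42) * 5 = 5/42
  B: (4/42) * 4 = 16/42
  A: (15/42) * 2 = 30/42
Sum = (40 + 36 + 5 + 16 + 30)/42 = 127/42

L = 127/42 = 3.0238 bits/symbol


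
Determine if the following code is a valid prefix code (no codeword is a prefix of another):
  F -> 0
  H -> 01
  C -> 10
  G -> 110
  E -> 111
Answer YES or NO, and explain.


Checking each pair (does one codeword prefix another?):
  F='0' vs H='01': prefix -- VIOLATION

NO -- this is NOT a valid prefix code. F (0) is a prefix of H (01).


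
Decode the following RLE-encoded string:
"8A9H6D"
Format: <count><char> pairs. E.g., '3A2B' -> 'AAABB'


Expanding each <count><char> pair:
  8A -> 'AAAAAAAA'
  9H -> 'HHHHHHHHH'
  6D -> 'DDDDDD'

Decoded = AAAAAAAAHHHHHHHHHDDDDDD


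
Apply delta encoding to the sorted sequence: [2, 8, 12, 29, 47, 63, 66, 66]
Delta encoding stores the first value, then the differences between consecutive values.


First value: 2
Deltas:
  8 - 2 = 6
  12 - 8 = 4
  29 - 12 = 17
  47 - 29 = 18
  63 - 47 = 16
  66 - 63 = 3
  66 - 66 = 0


Delta encoded: [2, 6, 4, 17, 18, 16, 3, 0]


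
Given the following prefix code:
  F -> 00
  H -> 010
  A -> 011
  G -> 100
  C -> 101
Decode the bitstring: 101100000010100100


Decoding step by step:
Bits 101 -> C
Bits 100 -> G
Bits 00 -> F
Bits 00 -> F
Bits 101 -> C
Bits 00 -> F
Bits 100 -> G


Decoded message: CGFFCFG


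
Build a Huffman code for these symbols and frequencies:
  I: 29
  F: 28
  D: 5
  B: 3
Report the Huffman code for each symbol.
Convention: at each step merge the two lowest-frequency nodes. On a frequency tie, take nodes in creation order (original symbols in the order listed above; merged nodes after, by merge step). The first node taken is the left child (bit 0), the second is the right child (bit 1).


Huffman tree construction:
Step 1: Merge B(3) + D(5) = 8
Step 2: Merge (B+D)(8) + F(28) = 36
Step 3: Merge I(29) + ((B+D)+F)(36) = 65
Read each symbol's code off the tree from the root (left child = 0, right child = 1).

Codes:
  I: 0 (length 1)
  F: 11 (length 2)
  D: 101 (length 3)
  B: 100 (length 3)
Average code length: 109/65 = 1.6769 bits/symbol


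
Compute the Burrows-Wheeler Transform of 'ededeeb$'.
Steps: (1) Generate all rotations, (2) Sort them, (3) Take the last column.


Rotations (sorted):
  0: $ededeeb -> last char: b
  1: b$ededee -> last char: e
  2: dedeeb$e -> last char: e
  3: deeb$ede -> last char: e
  4: eb$edede -> last char: e
  5: ededeeb$ -> last char: $
  6: edeeb$ed -> last char: d
  7: eeb$eded -> last char: d


BWT = beeee$dd


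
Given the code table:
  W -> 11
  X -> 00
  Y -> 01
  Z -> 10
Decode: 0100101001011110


Decoding:
01 -> Y
00 -> X
10 -> Z
10 -> Z
01 -> Y
01 -> Y
11 -> W
10 -> Z


Result: YXZZYYWZ


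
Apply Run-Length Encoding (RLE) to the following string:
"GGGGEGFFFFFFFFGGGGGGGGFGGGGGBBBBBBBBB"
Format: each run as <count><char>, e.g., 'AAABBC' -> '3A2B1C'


Scanning runs left to right:
  i=0: run of 'G' x 4 -> '4G'
  i=4: run of 'E' x 1 -> '1E'
  i=5: run of 'G' x 1 -> '1G'
  i=6: run of 'F' x 8 -> '8F'
  i=14: run of 'G' x 8 -> '8G'
  i=22: run of 'F' x 1 -> '1F'
  i=23: run of 'G' x 5 -> '5G'
  i=28: run of 'B' x 9 -> '9B'

RLE = 4G1E1G8F8G1F5G9B


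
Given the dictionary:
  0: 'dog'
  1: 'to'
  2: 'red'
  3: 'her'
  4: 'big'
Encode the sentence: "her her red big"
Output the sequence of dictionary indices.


Look up each word in the dictionary:
  'her' -> 3
  'her' -> 3
  'red' -> 2
  'big' -> 4

Encoded: [3, 3, 2, 4]


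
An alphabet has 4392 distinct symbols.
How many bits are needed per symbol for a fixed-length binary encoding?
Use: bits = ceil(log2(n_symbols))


log2(4392) = 12.1007
Bracket: 2^12 = 4096 < 4392 <= 2^13 = 8192
So ceil(log2(4392)) = 13

bits = ceil(log2(4392)) = ceil(12.1007) = 13 bits


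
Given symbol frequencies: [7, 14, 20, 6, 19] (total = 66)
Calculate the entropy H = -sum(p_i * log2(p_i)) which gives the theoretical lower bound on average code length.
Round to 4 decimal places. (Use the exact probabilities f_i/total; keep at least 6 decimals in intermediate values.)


Per-symbol terms -p_i * log2(p_i) with p_i = f_i/66:
  p = 7/66 = 0.106061: log2(p) = -3.237039, -p*log2(p) = 0.343322
  p = 14/66 = 0.212121: log2(p) = -2.237039, -p*log2(p) = 0.474523
  p = 20/66 = 0.303030: log2(p) = -1.722466, -p*log2(p) = 0.521959
  p = 6/66 = 0.090909: log2(p) = -3.459432, -p*log2(p) = 0.314494
  p = 19/66 = 0.287879: log2(p) = -1.796467, -p*log2(p) = 0.517165
H = 0.343322 + 0.474523 + 0.521959 + 0.314494 + 0.517165 = 2.171463

H = 2.1715 bits/symbol


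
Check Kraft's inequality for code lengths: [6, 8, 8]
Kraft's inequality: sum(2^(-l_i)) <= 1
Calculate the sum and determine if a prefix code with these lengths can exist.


Sum = 2^(-6) + 2^(-8) + 2^(-8)
    = 0.015625 + 0.00390625 + 0.00390625
    = 6/256 = 0.0234375
Since 0.0234375 <= 1, Kraft's inequality IS satisfied.
A prefix code with these lengths CAN exist.

Kraft sum = 0.0234375. Satisfied.


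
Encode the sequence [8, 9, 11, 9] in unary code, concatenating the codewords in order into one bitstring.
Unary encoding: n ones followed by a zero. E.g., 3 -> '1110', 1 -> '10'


Encode each number as n ones followed by a terminating 0:
  8 -> 111111110 (9 bits)
  9 -> 1111111110 (10 bits)
  11 -> 111111111110 (12 bits)
  9 -> 1111111110 (10 bits)
Total length = 9 + 10 + 12 + 10 = 41 bits.

Unary([8, 9, 11, 9]) = 11111111011111111101111111111101111111110 (41 bits)


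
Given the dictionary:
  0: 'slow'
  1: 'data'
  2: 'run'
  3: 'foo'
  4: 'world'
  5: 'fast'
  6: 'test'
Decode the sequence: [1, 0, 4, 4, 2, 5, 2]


Look up each index in the dictionary:
  1 -> 'data'
  0 -> 'slow'
  4 -> 'world'
  4 -> 'world'
  2 -> 'run'
  5 -> 'fast'
  2 -> 'run'

Decoded: "data slow world world run fast run"


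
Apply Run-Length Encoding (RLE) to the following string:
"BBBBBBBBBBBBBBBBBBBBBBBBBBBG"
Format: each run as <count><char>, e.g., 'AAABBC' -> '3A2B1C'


Scanning runs left to right:
  i=0: run of 'B' x 27 -> '27B'
  i=27: run of 'G' x 1 -> '1G'

RLE = 27B1G


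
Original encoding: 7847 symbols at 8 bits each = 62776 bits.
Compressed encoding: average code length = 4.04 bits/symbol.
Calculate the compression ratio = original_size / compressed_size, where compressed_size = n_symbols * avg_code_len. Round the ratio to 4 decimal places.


original_size = n_symbols * orig_bits = 7847 * 8 = 62776 bits
compressed_size = n_symbols * avg_code_len = 7847 * 4.04 = 31701.88 bits
ratio = original_size / compressed_size = 62776 / 31701.88 = 1.9802

Compression ratio = 1.9802


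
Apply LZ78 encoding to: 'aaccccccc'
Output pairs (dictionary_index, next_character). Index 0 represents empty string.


LZ78 encoding steps:
Dictionary: {0: ''}
Step 1: w='' (idx 0), next='a' -> output (0, 'a'), add 'a' as idx 1
Step 2: w='a' (idx 1), next='c' -> output (1, 'c'), add 'ac' as idx 2
Step 3: w='' (idx 0), next='c' -> output (0, 'c'), add 'c' as idx 3
Step 4: w='c' (idx 3), next='c' -> output (3, 'c'), add 'cc' as idx 4
Step 5: w='cc' (idx 4), next='c' -> output (4, 'c'), add 'ccc' as idx 5


Encoded: [(0, 'a'), (1, 'c'), (0, 'c'), (3, 'c'), (4, 'c')]


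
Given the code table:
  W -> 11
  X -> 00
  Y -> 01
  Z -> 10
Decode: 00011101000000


Decoding:
00 -> X
01 -> Y
11 -> W
01 -> Y
00 -> X
00 -> X
00 -> X


Result: XYWYXXX


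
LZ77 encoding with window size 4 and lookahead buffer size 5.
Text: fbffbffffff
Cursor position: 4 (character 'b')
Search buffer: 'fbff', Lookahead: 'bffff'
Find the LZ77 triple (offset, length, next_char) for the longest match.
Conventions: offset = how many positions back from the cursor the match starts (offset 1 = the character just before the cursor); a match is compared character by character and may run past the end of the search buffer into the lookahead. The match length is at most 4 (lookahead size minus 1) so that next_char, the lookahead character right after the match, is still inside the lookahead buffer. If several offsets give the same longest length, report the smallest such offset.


Try each offset into the search buffer:
  offset=1 (pos 3, char 'f'): match length 0
  offset=2 (pos 2, char 'f'): match length 0
  offset=3 (pos 1, char 'b'): match length 3
  offset=4 (pos 0, char 'f'): match length 0
Longest match has length 3 at offset 3.
next_char = character at position 4 + 3 = 7 -> 'f'

Best match: offset=3, length=3 (matching 'bff' starting at position 1)
LZ77 triple: (3, 3, 'f')


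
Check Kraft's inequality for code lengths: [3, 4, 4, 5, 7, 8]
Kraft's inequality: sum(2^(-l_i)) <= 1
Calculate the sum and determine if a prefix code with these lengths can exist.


Sum = 2^(-3) + 2^(-4) + 2^(-4) + 2^(-5) + 2^(-7) + 2^(-8)
    = 0.125 + 0.0625 + 0.0625 + 0.03125 + 0.0078125 + 0.00390625
    = 75/256 = 0.29296875
Since 0.29296875 <= 1, Kraft's inequality IS satisfied.
A prefix code with these lengths CAN exist.

Kraft sum = 0.29296875. Satisfied.


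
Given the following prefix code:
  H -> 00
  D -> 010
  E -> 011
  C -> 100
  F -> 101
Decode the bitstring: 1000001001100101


Decoding step by step:
Bits 100 -> C
Bits 00 -> H
Bits 010 -> D
Bits 011 -> E
Bits 00 -> H
Bits 101 -> F


Decoded message: CHDEHF


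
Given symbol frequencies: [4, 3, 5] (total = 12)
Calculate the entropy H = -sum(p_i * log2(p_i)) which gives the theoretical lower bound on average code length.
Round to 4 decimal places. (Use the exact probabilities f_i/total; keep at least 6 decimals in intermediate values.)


Per-symbol terms -p_i * log2(p_i) with p_i = f_i/12:
  p = 4/12 = 0.333333: log2(p) = -1.584963, -p*log2(p) = 0.528321
  p = 3/12 = 0.250000: log2(p) = -2.000000, -p*log2(p) = 0.500000
  p = 5/12 = 0.416667: log2(p) = -1.263034, -p*log2(p) = 0.526264
H = 0.528321 + 0.500000 + 0.526264 = 1.554585

H = 1.5546 bits/symbol


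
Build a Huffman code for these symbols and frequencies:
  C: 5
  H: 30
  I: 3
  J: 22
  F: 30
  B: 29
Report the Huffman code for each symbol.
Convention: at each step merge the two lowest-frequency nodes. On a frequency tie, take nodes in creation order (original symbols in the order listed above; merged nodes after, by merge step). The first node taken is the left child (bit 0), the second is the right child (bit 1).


Huffman tree construction:
Step 1: Merge I(3) + C(5) = 8
Step 2: Merge (I+C)(8) + J(22) = 30
Step 3: Merge B(29) + H(30) = 59
Step 4: Merge F(30) + ((I+C)+J)(30) = 60
Step 5: Merge (B+H)(59) + (F+((I+C)+J))(60) = 119
Read each symbol's code off the tree from the root (left child = 0, right child = 1).

Codes:
  C: 1101 (length 4)
  H: 01 (length 2)
  I: 1100 (length 4)
  J: 111 (length 3)
  F: 10 (length 2)
  B: 00 (length 2)
Average code length: 276/119 = 2.3193 bits/symbol


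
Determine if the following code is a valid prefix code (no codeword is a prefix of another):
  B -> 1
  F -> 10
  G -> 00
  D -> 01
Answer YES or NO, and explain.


Checking each pair (does one codeword prefix another?):
  B='1' vs F='10': prefix -- VIOLATION

NO -- this is NOT a valid prefix code. B (1) is a prefix of F (10).


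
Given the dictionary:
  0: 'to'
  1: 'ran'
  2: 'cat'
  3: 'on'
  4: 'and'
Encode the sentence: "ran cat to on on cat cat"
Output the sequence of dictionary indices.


Look up each word in the dictionary:
  'ran' -> 1
  'cat' -> 2
  'to' -> 0
  'on' -> 3
  'on' -> 3
  'cat' -> 2
  'cat' -> 2

Encoded: [1, 2, 0, 3, 3, 2, 2]


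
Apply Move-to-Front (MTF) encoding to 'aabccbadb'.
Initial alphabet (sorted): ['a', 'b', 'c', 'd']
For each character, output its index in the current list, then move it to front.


MTF encoding:
'a': index 0 in ['a', 'b', 'c', 'd'] -> ['a', 'b', 'c', 'd']
'a': index 0 in ['a', 'b', 'c', 'd'] -> ['a', 'b', 'c', 'd']
'b': index 1 in ['a', 'b', 'c', 'd'] -> ['b', 'a', 'c', 'd']
'c': index 2 in ['b', 'a', 'c', 'd'] -> ['c', 'b', 'a', 'd']
'c': index 0 in ['c', 'b', 'a', 'd'] -> ['c', 'b', 'a', 'd']
'b': index 1 in ['c', 'b', 'a', 'd'] -> ['b', 'c', 'a', 'd']
'a': index 2 in ['b', 'c', 'a', 'd'] -> ['a', 'b', 'c', 'd']
'd': index 3 in ['a', 'b', 'c', 'd'] -> ['d', 'a', 'b', 'c']
'b': index 2 in ['d', 'a', 'b', 'c'] -> ['b', 'd', 'a', 'c']


Output: [0, 0, 1, 2, 0, 1, 2, 3, 2]


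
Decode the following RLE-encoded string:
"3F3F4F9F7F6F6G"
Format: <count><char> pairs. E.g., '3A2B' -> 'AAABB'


Expanding each <count><char> pair:
  3F -> 'FFF'
  3F -> 'FFF'
  4F -> 'FFFF'
  9F -> 'FFFFFFFFF'
  7F -> 'FFFFFFF'
  6F -> 'FFFFFF'
  6G -> 'GGGGGG'

Decoded = FFFFFFFFFFFFFFFFFFFFFFFFFFFFFFFFGGGGGG


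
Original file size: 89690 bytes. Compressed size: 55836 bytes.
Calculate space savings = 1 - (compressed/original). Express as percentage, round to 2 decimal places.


ratio = compressed/original = 55836/89690 = 0.622544
savings = 1 - ratio = 1 - 0.622544 = 0.377456
as a percentage: 0.377456 * 100 = 37.75%

Space savings = 1 - 55836/89690 = 37.75%


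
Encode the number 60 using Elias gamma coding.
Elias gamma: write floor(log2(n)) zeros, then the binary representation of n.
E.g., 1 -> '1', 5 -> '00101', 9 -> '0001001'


num_bits = floor(log2(60)) + 1 = 6
leading_zeros = num_bits - 1 = 5
binary(60) = 111100

Elias gamma(60) = '00000' + '111100' = 00000111100 (11 bits)


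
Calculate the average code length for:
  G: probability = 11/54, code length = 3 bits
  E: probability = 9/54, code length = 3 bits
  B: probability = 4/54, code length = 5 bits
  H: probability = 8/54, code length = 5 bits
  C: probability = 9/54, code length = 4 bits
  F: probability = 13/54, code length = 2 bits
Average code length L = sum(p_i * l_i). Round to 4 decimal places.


Weighted contributions p_i * l_i:
  G: (11/54) * 3 = 33/54
  E: (9/54) * 3 = 27/54
  B: (4/54) * 5 = 20/54
  H: (8/54) * 5 = 40/54
  C: (9/54) * 4 = 36/54
  F: (13/54) * 2 = 26/54
Sum = (33 + 27 + 20 + 40 + 36 + 26)/54 = 182/54

L = 182/54 = 3.3704 bits/symbol


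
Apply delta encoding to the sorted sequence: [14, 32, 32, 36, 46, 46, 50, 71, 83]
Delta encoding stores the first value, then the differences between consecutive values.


First value: 14
Deltas:
  32 - 14 = 18
  32 - 32 = 0
  36 - 32 = 4
  46 - 36 = 10
  46 - 46 = 0
  50 - 46 = 4
  71 - 50 = 21
  83 - 71 = 12


Delta encoded: [14, 18, 0, 4, 10, 0, 4, 21, 12]


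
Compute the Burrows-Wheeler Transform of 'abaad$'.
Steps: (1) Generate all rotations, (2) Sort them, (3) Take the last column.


Rotations (sorted):
  0: $abaad -> last char: d
  1: aad$ab -> last char: b
  2: abaad$ -> last char: $
  3: ad$aba -> last char: a
  4: baad$a -> last char: a
  5: d$abaa -> last char: a


BWT = db$aaa


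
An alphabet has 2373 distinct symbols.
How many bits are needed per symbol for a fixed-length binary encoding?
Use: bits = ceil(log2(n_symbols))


log2(2373) = 11.2125
Bracket: 2^11 = 2048 < 2373 <= 2^12 = 4096
So ceil(log2(2373)) = 12

bits = ceil(log2(2373)) = ceil(11.2125) = 12 bits


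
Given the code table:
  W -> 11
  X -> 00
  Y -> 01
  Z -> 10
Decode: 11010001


Decoding:
11 -> W
01 -> Y
00 -> X
01 -> Y


Result: WYXY


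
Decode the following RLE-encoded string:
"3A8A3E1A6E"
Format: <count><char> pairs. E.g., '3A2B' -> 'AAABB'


Expanding each <count><char> pair:
  3A -> 'AAA'
  8A -> 'AAAAAAAA'
  3E -> 'EEE'
  1A -> 'A'
  6E -> 'EEEEEE'

Decoded = AAAAAAAAAAAEEEAEEEEEE


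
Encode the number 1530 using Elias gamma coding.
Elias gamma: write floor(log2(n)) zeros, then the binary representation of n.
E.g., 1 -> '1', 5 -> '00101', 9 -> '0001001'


num_bits = floor(log2(1530)) + 1 = 11
leading_zeros = num_bits - 1 = 10
binary(1530) = 10111111010

Elias gamma(1530) = '0000000000' + '10111111010' = 000000000010111111010 (21 bits)


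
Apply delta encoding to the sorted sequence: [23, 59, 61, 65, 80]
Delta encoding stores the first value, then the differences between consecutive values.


First value: 23
Deltas:
  59 - 23 = 36
  61 - 59 = 2
  65 - 61 = 4
  80 - 65 = 15


Delta encoded: [23, 36, 2, 4, 15]


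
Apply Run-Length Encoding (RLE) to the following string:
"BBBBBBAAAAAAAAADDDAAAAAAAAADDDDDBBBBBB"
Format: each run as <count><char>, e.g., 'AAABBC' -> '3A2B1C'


Scanning runs left to right:
  i=0: run of 'B' x 6 -> '6B'
  i=6: run of 'A' x 9 -> '9A'
  i=15: run of 'D' x 3 -> '3D'
  i=18: run of 'A' x 9 -> '9A'
  i=27: run of 'D' x 5 -> '5D'
  i=32: run of 'B' x 6 -> '6B'

RLE = 6B9A3D9A5D6B


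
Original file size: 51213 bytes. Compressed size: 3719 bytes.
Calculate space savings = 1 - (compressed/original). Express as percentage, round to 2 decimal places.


ratio = compressed/original = 3719/51213 = 0.072618
savings = 1 - ratio = 1 - 0.072618 = 0.927382
as a percentage: 0.927382 * 100 = 92.74%

Space savings = 1 - 3719/51213 = 92.74%


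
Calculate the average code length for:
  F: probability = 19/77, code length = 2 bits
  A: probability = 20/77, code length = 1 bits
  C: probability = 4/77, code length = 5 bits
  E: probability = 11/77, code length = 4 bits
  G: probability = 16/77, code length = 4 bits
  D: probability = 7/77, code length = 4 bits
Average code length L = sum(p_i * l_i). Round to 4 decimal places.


Weighted contributions p_i * l_i:
  F: (19/77) * 2 = 38/77
  A: (20/77) * 1 = 20/77
  C: (4/77) * 5 = 20/77
  E: (11/77) * 4 = 44/77
  G: (16/77) * 4 = 64/77
  D: (7/77) * 4 = 28/77
Sum = (38 + 20 + 20 + 44 + 64 + 28)/77 = 214/77

L = 214/77 = 2.7792 bits/symbol


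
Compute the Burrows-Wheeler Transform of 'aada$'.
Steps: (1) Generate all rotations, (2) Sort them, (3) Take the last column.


Rotations (sorted):
  0: $aada -> last char: a
  1: a$aad -> last char: d
  2: aada$ -> last char: $
  3: ada$a -> last char: a
  4: da$aa -> last char: a


BWT = ad$aa


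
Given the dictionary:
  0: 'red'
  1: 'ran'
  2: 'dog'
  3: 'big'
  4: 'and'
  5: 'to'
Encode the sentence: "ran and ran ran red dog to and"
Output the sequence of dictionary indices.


Look up each word in the dictionary:
  'ran' -> 1
  'and' -> 4
  'ran' -> 1
  'ran' -> 1
  'red' -> 0
  'dog' -> 2
  'to' -> 5
  'and' -> 4

Encoded: [1, 4, 1, 1, 0, 2, 5, 4]


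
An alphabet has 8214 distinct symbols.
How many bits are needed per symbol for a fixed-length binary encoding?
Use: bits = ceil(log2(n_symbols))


log2(8214) = 13.0039
Bracket: 2^13 = 8192 < 8214 <= 2^14 = 16384
So ceil(log2(8214)) = 14

bits = ceil(log2(8214)) = ceil(13.0039) = 14 bits
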